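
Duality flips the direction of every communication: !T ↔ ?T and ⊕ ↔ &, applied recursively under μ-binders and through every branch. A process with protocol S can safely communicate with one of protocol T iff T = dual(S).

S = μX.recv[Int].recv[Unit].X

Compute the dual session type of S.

μX.send[Int].send[Unit].X

μX ↦ μX  (binder kept)
  recv[Int] ↦ send[Int]
    recv[Unit] ↦ send[Unit]
      X ↦ X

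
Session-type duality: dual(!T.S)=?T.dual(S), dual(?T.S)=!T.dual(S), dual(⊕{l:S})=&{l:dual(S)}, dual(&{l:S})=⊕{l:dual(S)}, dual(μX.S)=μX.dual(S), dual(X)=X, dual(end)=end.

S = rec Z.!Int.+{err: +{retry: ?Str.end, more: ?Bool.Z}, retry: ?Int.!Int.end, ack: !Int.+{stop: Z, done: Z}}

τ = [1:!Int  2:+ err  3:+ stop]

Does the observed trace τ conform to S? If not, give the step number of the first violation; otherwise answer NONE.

[1] !Int  ok  now at +{err: +{retry: ?Str.end, more: ?Bool.rec Z.…}, retry: ?Int.!Int.end, ack: !Int.+{stop: rec Z.…, done: rec Z.…}}
[2] + err  ok  now at +{retry: ?Str.end, more: ?Bool.rec Z.…}
[3] got + stop, protocol expects + retry or + more  ✗

3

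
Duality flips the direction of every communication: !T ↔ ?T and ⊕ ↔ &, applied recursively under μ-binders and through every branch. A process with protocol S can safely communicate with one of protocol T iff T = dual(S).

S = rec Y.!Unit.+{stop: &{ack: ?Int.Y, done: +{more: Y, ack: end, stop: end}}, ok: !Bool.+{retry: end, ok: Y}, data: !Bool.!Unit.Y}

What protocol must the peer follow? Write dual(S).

rec Y ↦ rec Y  (rec unchanged)
  !Unit ↦ ?Unit
    +{stop,ok,data} ↦ &{stop,ok,data}  (internal→external)
      [stop]
        &{ack,done} ↦ +{ack,done}  (&→⊕)
          [ack]
            ?Int ↦ !Int
              Y self-dual
          [done]
            +{more,ack,stop} ↦ &{more,ack,stop}  (internal→external)
              [more]
                Y self-dual
              [ack]
                end self-dual
              [stop]
                end self-dual
      [ok]
        !Bool ↦ ?Bool
          +{retry,ok} ↦ &{retry,ok}  (internal→external)
            [retry]
              end self-dual
            [ok]
              Y self-dual
      [data]
        !Bool ↦ ?Bool
          !Unit ↦ ?Unit
            Y self-dual

rec Y.?Unit.&{stop: +{ack: !Int.Y, done: &{more: Y, ack: end, stop: end}}, ok: ?Bool.&{retry: end, ok: Y}, data: ?Bool.?Unit.Y}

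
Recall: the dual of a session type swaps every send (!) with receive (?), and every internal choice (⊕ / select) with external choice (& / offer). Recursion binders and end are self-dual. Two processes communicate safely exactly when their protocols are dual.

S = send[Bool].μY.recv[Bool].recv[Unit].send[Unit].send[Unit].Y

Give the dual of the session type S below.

recv[Bool].μY.send[Bool].send[Unit].recv[Unit].recv[Unit].Y

send[Bool] → recv[Bool]
  μY → μY  (μ self-dual)
    recv[Bool] → send[Bool]
      recv[Unit] → send[Unit]
        send[Unit] → recv[Unit]
          send[Unit] → recv[Unit]
            dual(Y) = Y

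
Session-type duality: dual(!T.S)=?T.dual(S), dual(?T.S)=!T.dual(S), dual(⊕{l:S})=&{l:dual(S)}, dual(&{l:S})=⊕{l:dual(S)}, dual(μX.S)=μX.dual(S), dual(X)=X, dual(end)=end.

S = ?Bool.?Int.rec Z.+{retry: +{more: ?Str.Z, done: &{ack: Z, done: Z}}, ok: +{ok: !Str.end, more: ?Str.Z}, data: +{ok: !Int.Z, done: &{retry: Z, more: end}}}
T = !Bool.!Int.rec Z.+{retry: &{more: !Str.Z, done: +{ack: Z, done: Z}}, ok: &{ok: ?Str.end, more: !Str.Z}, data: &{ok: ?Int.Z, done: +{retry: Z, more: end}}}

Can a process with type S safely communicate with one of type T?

?Bool vs !Bool  match
  ?Int vs !Int  match
    rec Z vs rec Z  match (binder kept)
      +{retry,ok,data} vs +{retry,ok,data}  ✗ choice polarity not flipped — not dual

NO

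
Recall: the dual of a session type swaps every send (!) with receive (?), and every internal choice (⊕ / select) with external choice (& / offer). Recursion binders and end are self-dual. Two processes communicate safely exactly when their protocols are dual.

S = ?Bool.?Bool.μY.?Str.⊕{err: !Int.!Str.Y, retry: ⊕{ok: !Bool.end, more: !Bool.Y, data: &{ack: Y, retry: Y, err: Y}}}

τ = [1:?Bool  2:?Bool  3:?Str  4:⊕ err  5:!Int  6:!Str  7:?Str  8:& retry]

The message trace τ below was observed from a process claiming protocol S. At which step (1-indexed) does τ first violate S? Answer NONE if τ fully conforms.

step 1: ?Bool  ok  state: ?Bool.μY.…
step 2: ?Bool  ok  state: μY.…
step 3: ?Str  ok  state: ⊕{err: !Int.!Str.μY.…, retry: ⊕{ok: !Bool.end, more: !Bool.μY.…, data: &{ack: μY.…, retry: μY.…, err: μY.…}}}
step 4: ⊕ err  ok  state: !Int.!Str.μY.…
step 5: !Int  ok  state: !Str.μY.…
step 6: !Str  ok  state: μY.…
step 7: ?Str  ok  state: ⊕{err: !Int.!Str.μY.…, retry: ⊕{ok: !Bool.end, more: !Bool.μY.…, data: &{ack: μY.…, retry: μY.…, err: μY.…}}}
step 8: got & retry, protocol expects ⊕ err or ⊕ retry  ✗

8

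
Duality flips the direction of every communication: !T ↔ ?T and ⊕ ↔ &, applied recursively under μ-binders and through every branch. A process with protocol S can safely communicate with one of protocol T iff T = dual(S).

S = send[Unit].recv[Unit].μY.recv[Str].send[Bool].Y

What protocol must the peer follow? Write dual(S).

recv[Unit].send[Unit].μY.send[Str].recv[Bool].Y

send[Unit] ↦ recv[Unit]
  recv[Unit] ↦ send[Unit]
    μY ↦ μY  (rec unchanged)
      recv[Str] ↦ send[Str]
        send[Bool] ↦ recv[Bool]
          dual(Y) = Y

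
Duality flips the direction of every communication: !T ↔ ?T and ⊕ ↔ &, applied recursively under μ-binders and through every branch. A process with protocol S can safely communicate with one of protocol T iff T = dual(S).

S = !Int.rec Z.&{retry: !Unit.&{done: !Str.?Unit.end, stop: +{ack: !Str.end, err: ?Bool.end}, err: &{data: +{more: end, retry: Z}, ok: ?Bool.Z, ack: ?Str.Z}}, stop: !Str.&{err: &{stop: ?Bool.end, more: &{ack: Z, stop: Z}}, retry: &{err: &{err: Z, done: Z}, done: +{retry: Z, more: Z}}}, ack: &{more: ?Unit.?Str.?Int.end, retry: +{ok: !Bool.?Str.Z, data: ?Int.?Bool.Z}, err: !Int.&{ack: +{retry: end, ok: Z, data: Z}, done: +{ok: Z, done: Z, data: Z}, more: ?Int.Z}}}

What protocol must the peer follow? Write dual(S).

?Int.rec Z.+{retry: ?Unit.+{done: ?Str.!Unit.end, stop: &{ack: ?Str.end, err: !Bool.end}, err: +{data: &{more: end, retry: Z}, ok: !Bool.Z, ack: !Str.Z}}, stop: ?Str.+{err: +{stop: !Bool.end, more: +{ack: Z, stop: Z}}, retry: +{err: +{err: Z, done: Z}, done: &{retry: Z, more: Z}}}, ack: +{more: !Unit.!Str.!Int.end, retry: &{ok: ?Bool.!Str.Z, data: !Int.!Bool.Z}, err: ?Int.+{ack: &{retry: end, ok: Z, data: Z}, done: &{ok: Z, done: Z, data: Z}, more: !Int.Z}}}

!Int = ?Int
  rec Z = rec Z  (binder kept)
    &{retry,stop,ack} = +{retry,stop,ack}  (&→⊕)
      • retry:
        !Unit = ?Unit
          &{done,stop,err} = +{done,stop,err}  (&→⊕)
            • done:
              !Str = ?Str
                ?Unit = !Unit
                  end ↦ end
            • stop:
              +{ack,err} = &{ack,err}  (internal→external)
                • ack:
                  !Str = ?Str
                    end ↦ end
                • err:
                  ?Bool = !Bool
                    end ↦ end
            • err:
              &{data,ok,ack} = +{data,ok,ack}  (&→⊕)
                • data:
                  +{more,retry} = &{more,retry}  (internal→external)
                    • more:
                      end ↦ end
                    • retry:
                      Z ↦ Z
                • ok:
                  ?Bool = !Bool
                    Z ↦ Z
                • ack:
                  ?Str = !Str
                    Z ↦ Z
      • stop:
        !Str = ?Str
          &{err,retry} = +{err,retry}  (&→⊕)
            • err:
              &{stop,more} = +{stop,more}  (&→⊕)
                • stop:
                  ?Bool = !Bool
                    end ↦ end
                • more:
                  &{ack,stop} = +{ack,stop}  (&→⊕)
                    • ack:
                      Z ↦ Z
                    • stop:
                      Z ↦ Z
            • retry:
              &{err,done} = +{err,done}  (&→⊕)
                • err:
                  &{err,done} = +{err,done}  (&→⊕)
                    • err:
                      Z ↦ Z
                    • done:
                      Z ↦ Z
                • done:
                  +{retry,more} = &{retry,more}  (internal→external)
                    • retry:
                      Z ↦ Z
                    • more:
                      Z ↦ Z
      • ack:
        &{more,retry,err} = +{more,retry,err}  (&→⊕)
          • more:
            ?Unit = !Unit
              ?Str = !Str
                ?Int = !Int
                  end ↦ end
          • retry:
            +{ok,data} = &{ok,data}  (internal→external)
              • ok:
                !Bool = ?Bool
                  ?Str = !Str
                    Z ↦ Z
              • data:
                ?Int = !Int
                  ?Bool = !Bool
                    Z ↦ Z
          • err:
            !Int = ?Int
              &{ack,done,more} = +{ack,done,more}  (&→⊕)
                • ack:
                  +{retry,ok,data} = &{retry,ok,data}  (internal→external)
                    • retry:
                      end ↦ end
                    • ok:
                      Z ↦ Z
                    • data:
                      Z ↦ Z
                • done:
                  +{ok,done,data} = &{ok,done,data}  (internal→external)
                    • ok:
                      Z ↦ Z
                    • done:
                      Z ↦ Z
                    • data:
                      Z ↦ Z
                • more:
                  ?Int = !Int
                    Z ↦ Z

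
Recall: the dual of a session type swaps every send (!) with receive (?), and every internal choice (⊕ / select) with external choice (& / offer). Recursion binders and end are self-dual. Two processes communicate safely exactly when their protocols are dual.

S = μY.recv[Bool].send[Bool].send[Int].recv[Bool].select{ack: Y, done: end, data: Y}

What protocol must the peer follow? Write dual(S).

μY.send[Bool].recv[Bool].recv[Int].send[Bool].offer{ack: Y, done: end, data: Y}

μY → μY  (μ self-dual)
  recv[Bool] → send[Bool]
    send[Bool] → recv[Bool]
      send[Int] → recv[Int]
        recv[Bool] → send[Bool]
          select{ack,done,data} → offer{ack,done,data}  (⊕→&)
            • ack:
              Y ↦ Y
            • done:
              end ↦ end
            • data:
              Y ↦ Y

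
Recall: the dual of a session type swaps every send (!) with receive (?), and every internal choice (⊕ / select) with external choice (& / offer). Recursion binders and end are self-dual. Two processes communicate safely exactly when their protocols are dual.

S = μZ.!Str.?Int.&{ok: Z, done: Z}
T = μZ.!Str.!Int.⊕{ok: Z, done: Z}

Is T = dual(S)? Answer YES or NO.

μZ ‖ μZ  ok (μ self-dual)
  !Str ‖ !Str  ✗ same direction on both sides — not dual

NO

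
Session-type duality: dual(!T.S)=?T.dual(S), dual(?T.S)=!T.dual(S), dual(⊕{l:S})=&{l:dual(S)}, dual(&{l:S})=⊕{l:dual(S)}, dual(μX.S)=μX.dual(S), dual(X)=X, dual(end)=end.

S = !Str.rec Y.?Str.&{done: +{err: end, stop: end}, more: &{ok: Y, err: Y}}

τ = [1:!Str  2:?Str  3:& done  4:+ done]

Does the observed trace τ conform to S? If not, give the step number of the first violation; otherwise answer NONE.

step 1: !Str  ✓  cont: rec Y.…
step 2: ?Str  ✓  cont: &{done: +{err: end, stop: end}, more: &{ok: rec Y.…, err: rec Y.…}}
step 3: & done  ✓  cont: +{err: end, stop: end}
step 4: got + done, protocol expects + err or + stop  ✗

4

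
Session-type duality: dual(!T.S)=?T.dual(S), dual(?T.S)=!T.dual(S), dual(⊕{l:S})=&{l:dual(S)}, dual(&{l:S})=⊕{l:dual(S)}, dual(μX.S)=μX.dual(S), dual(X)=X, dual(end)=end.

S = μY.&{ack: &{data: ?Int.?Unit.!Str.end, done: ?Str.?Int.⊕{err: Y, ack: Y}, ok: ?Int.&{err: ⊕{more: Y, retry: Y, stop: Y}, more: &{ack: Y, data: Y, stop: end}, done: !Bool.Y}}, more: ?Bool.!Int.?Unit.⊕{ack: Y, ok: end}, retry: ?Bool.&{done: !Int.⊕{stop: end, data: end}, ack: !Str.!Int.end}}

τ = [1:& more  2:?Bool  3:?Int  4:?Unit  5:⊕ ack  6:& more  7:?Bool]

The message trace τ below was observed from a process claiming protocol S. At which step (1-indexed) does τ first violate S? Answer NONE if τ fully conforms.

[1] & more  ok  state: ?Bool.!Int.?Unit.⊕{ack: μY.…, ok: end}
[2] ?Bool  ok  state: !Int.?Unit.⊕{ack: μY.…, ok: end}
[3] got ?Int, protocol expects !Int  ✗

3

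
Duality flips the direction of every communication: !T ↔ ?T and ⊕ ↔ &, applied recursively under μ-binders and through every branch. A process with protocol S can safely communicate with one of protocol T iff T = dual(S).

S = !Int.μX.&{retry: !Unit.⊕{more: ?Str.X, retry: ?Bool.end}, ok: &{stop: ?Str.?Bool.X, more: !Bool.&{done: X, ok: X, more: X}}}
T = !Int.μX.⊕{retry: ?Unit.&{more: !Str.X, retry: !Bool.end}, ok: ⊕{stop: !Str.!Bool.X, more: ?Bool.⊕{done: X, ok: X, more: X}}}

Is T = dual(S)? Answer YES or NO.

!Int | !Int  ✗ same direction on both sides — not dual

NO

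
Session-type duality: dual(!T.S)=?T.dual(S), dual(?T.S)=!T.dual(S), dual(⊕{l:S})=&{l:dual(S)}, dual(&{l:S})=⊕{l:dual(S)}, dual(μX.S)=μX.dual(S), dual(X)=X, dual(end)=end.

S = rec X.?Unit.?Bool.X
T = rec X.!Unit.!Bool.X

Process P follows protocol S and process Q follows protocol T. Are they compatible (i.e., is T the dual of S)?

rec X vs rec X  match (binder kept)
  ?Unit vs !Unit  match
    ?Bool vs !Bool  match
      X vs X  match

YES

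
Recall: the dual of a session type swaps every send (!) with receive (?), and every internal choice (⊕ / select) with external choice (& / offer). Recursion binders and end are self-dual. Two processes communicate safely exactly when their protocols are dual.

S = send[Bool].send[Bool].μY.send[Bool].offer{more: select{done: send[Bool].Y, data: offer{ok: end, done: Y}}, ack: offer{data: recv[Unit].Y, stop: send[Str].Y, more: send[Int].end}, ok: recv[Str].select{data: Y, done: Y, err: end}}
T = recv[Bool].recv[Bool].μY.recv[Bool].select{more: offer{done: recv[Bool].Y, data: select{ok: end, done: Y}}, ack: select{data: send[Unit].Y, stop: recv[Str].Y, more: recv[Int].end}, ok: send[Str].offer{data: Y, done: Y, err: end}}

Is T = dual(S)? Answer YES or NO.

YES

send[Bool] ‖ recv[Bool]  ✓
  send[Bool] ‖ recv[Bool]  ✓
    μY ‖ μY  ✓ (μ self-dual)
      send[Bool] ‖ recv[Bool]  ✓
        offer{more,ack,ok} ‖ select{more,ack,ok}  ✓ same labels
          • more:
            select{done,data} ‖ offer{done,data}  ✓ same labels
              • done:
                send[Bool] ‖ recv[Bool]  ✓
                  Y ‖ Y  ✓
              • data:
                offer{ok,done} ‖ select{ok,done}  ✓ same labels
                  • ok:
                    end ‖ end  ✓
                  • done:
                    Y ‖ Y  ✓
          • ack:
            offer{data,stop,more} ‖ select{data,stop,more}  ✓ same labels
              • data:
                recv[Unit] ‖ send[Unit]  ✓
                  Y ‖ Y  ✓
              • stop:
                send[Str] ‖ recv[Str]  ✓
                  Y ‖ Y  ✓
              • more:
                send[Int] ‖ recv[Int]  ✓
                  end ‖ end  ✓
          • ok:
            recv[Str] ‖ send[Str]  ✓
              select{data,done,err} ‖ offer{data,done,err}  ✓ same labels
                • data:
                  Y ‖ Y  ✓
                • done:
                  Y ‖ Y  ✓
                • err:
                  end ‖ end  ✓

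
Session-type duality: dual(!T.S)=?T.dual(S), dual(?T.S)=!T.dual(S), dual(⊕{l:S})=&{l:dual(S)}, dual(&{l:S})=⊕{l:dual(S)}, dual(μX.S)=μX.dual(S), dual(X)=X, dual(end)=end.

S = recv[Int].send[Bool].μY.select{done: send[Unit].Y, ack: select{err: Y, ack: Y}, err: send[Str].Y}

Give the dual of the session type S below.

send[Int].recv[Bool].μY.offer{done: recv[Unit].Y, ack: offer{err: Y, ack: Y}, err: recv[Str].Y}

recv[Int] ↦ send[Int]
  send[Bool] ↦ recv[Bool]
    μY ↦ μY  (μ self-dual)
      select{done,ack,err} ↦ offer{done,ack,err}  (select→offer)
        case done:
          send[Unit] ↦ recv[Unit]
            Y self-dual
        case ack:
          select{err,ack} ↦ offer{err,ack}  (select→offer)
            case err:
              Y self-dual
            case ack:
              Y self-dual
        case err:
          send[Str] ↦ recv[Str]
            Y self-dual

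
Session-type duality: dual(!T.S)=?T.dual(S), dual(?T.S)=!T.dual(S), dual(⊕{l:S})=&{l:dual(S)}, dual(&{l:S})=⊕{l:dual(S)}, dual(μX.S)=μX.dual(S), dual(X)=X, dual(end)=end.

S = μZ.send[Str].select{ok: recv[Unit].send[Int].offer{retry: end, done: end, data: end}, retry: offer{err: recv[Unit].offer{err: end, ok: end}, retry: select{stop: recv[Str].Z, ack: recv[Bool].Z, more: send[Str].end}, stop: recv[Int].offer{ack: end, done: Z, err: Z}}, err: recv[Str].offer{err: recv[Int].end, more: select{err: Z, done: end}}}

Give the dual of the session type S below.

μZ = μZ  (μ self-dual)
  send[Str] = recv[Str]
    select{ok,retry,err} = offer{ok,retry,err}  (⊕→&)
      [ok]
        recv[Unit] = send[Unit]
          send[Int] = recv[Int]
            offer{retry,done,data} = select{retry,done,data}  (offer→select)
              [retry]
                end ↦ end
              [done]
                end ↦ end
              [data]
                end ↦ end
      [retry]
        offer{err,retry,stop} = select{err,retry,stop}  (offer→select)
          [err]
            recv[Unit] = send[Unit]
              offer{err,ok} = select{err,ok}  (offer→select)
                [err]
                  end ↦ end
                [ok]
                  end ↦ end
          [retry]
            select{stop,ack,more} = offer{stop,ack,more}  (⊕→&)
              [stop]
                recv[Str] = send[Str]
                  Z ↦ Z
              [ack]
                recv[Bool] = send[Bool]
                  Z ↦ Z
              [more]
                send[Str] = recv[Str]
                  end ↦ end
          [stop]
            recv[Int] = send[Int]
              offer{ack,done,err} = select{ack,done,err}  (offer→select)
                [ack]
                  end ↦ end
                [done]
                  Z ↦ Z
                [err]
                  Z ↦ Z
      [err]
        recv[Str] = send[Str]
          offer{err,more} = select{err,more}  (offer→select)
            [err]
              recv[Int] = send[Int]
                end ↦ end
            [more]
              select{err,done} = offer{err,done}  (⊕→&)
                [err]
                  Z ↦ Z
                [done]
                  end ↦ end

μZ.recv[Str].offer{ok: send[Unit].recv[Int].select{retry: end, done: end, data: end}, retry: select{err: send[Unit].select{err: end, ok: end}, retry: offer{stop: send[Str].Z, ack: send[Bool].Z, more: recv[Str].end}, stop: send[Int].select{ack: end, done: Z, err: Z}}, err: send[Str].select{err: send[Int].end, more: offer{err: Z, done: end}}}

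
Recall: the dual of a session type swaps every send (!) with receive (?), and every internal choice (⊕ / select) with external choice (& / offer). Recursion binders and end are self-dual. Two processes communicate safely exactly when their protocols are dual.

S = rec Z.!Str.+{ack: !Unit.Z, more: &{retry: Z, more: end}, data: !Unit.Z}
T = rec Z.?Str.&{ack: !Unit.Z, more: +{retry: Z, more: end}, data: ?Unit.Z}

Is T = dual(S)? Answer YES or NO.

rec Z | rec Z  ✓ (μ self-dual)
  !Str | ?Str  ✓
    +{ack,more,data} | &{ack,more,data}  ✓ labels match
      • ack:
        !Unit | !Unit  ✗ same direction on both sides — not dual

NO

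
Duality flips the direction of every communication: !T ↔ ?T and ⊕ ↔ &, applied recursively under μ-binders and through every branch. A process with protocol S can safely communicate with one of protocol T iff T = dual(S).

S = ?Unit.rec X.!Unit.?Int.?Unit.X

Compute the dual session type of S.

?Unit → !Unit
  rec X → rec X  (μ self-dual)
    !Unit → ?Unit
      ?Int → !Int
        ?Unit → !Unit
          dual(X) = X

!Unit.rec X.?Unit.!Int.!Unit.X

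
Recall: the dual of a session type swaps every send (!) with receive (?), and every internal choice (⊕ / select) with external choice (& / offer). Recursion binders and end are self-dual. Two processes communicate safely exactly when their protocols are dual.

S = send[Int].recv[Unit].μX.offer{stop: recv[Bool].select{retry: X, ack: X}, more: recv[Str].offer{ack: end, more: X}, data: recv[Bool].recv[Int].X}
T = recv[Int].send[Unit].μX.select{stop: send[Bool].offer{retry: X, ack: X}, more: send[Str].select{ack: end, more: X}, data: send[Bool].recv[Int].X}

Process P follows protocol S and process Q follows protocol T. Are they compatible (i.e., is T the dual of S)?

NO

send[Int] ‖ recv[Int]  match
  recv[Unit] ‖ send[Unit]  match
    μX ‖ μX  match (rec unchanged)
      offer{stop,more,data} ‖ select{stop,more,data}  match labels match
        • stop:
          recv[Bool] ‖ send[Bool]  match
            select{retry,ack} ‖ offer{retry,ack}  match labels match
              • retry:
                X ‖ X  match
              • ack:
                X ‖ X  match
        • more:
          recv[Str] ‖ send[Str]  match
            offer{ack,more} ‖ select{ack,more}  match labels match
              • ack:
                end ‖ end  match
              • more:
                X ‖ X  match
        • data:
          recv[Bool] ‖ send[Bool]  match
            recv[Int] ‖ recv[Int]  ✗ same direction on both sides — not dual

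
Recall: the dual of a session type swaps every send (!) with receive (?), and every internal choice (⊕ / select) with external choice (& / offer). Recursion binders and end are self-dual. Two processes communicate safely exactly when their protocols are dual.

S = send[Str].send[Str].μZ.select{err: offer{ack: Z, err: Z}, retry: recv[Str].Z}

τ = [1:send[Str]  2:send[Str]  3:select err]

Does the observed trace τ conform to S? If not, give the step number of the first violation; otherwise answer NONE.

step 1: send[Str]  match  now at send[Str].μZ.…
step 2: send[Str]  match  now at μZ.…
step 3: select err  match  now at offer{ack: μZ.…, err: μZ.…}
trace exhausted — no violation

NONE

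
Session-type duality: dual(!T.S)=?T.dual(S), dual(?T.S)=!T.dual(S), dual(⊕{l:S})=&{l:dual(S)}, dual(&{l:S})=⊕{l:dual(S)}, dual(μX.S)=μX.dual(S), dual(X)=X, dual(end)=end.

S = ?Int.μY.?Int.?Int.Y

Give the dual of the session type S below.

?Int = !Int
  μY = μY  (rec unchanged)
    ?Int = !Int
      ?Int = !Int
        Y ↦ Y

!Int.μY.!Int.!Int.Y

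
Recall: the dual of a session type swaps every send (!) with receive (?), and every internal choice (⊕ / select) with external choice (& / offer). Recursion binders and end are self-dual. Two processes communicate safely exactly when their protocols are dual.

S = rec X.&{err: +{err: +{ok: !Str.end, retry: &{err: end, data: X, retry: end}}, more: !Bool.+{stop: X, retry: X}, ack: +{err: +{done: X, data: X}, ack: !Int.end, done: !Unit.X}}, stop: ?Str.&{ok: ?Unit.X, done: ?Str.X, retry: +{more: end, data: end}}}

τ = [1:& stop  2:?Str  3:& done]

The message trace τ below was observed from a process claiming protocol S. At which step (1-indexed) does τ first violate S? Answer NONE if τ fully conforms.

@1 & stop  ✓  residual = ?Str.&{ok: ?Unit.rec X.…, done: ?Str.rec X.…, retry: +{more: end, data: end}}
@2 ?Str  ✓  residual = &{ok: ?Unit.rec X.…, done: ?Str.rec X.…, retry: +{more: end, data: end}}
@3 & done  ✓  residual = ?Str.rec X.…
trace exhausted — no violation

NONE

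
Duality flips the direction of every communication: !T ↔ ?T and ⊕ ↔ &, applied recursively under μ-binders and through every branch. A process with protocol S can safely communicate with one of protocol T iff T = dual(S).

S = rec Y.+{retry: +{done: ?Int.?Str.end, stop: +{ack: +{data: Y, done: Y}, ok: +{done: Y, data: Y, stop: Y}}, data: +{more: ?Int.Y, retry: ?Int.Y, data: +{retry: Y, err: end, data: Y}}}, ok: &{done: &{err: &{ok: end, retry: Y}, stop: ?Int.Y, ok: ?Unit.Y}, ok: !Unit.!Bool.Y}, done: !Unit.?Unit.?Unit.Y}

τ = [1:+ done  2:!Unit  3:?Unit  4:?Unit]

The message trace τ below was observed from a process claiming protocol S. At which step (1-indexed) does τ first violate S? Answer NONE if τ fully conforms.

NONE

[1] + done  ✓  residual = !Unit.?Unit.?Unit.rec Y.…
[2] !Unit  ✓  residual = ?Unit.?Unit.rec Y.…
[3] ?Unit  ✓  residual = ?Unit.rec Y.…
[4] ?Unit  ✓  residual = rec Y.…
τ conforms to S (length 4)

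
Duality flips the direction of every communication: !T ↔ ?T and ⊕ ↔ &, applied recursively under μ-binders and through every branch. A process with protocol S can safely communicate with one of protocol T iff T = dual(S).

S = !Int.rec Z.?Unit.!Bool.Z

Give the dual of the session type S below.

?Int.rec Z.!Unit.?Bool.Z

!Int ↦ ?Int
  rec Z ↦ rec Z  (binder kept)
    ?Unit ↦ !Unit
      !Bool ↦ ?Bool
        Z self-dual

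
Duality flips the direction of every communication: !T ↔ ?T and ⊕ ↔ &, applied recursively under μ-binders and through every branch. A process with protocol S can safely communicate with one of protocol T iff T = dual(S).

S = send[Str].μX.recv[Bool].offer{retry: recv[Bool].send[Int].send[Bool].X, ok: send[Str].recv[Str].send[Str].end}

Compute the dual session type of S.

send[Str] = recv[Str]
  μX = μX  (μ self-dual)
    recv[Bool] = send[Bool]
      offer{retry,ok} = select{retry,ok}  (external→internal)
        • retry:
          recv[Bool] = send[Bool]
            send[Int] = recv[Int]
              send[Bool] = recv[Bool]
                X ↦ X
        • ok:
          send[Str] = recv[Str]
            recv[Str] = send[Str]
              send[Str] = recv[Str]
                end ↦ end

recv[Str].μX.send[Bool].select{retry: send[Bool].recv[Int].recv[Bool].X, ok: recv[Str].send[Str].recv[Str].end}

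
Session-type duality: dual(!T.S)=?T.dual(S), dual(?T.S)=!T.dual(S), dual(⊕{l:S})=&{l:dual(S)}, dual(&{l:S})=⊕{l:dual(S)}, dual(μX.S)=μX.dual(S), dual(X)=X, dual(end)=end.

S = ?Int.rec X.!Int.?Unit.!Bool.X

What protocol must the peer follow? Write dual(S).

!Int.rec X.?Int.!Unit.?Bool.X

?Int ↦ !Int
  rec X ↦ rec X  (binder kept)
    !Int ↦ ?Int
      ?Unit ↦ !Unit
        !Bool ↦ ?Bool
          dual(X) = X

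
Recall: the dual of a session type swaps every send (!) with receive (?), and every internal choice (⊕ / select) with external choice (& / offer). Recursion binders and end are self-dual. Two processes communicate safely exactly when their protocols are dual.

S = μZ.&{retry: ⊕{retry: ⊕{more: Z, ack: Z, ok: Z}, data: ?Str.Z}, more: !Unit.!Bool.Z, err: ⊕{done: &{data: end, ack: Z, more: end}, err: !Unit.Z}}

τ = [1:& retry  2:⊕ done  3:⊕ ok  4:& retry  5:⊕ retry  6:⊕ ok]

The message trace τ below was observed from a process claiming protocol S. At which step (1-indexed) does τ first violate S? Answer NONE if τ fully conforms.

2

[1] & retry  ok  state: ⊕{retry: ⊕{more: μZ.…, ack: μZ.…, ok: μZ.…}, data: ?Str.μZ.…}
[2] got ⊕ done, protocol expects ⊕ retry or ⊕ data  ✗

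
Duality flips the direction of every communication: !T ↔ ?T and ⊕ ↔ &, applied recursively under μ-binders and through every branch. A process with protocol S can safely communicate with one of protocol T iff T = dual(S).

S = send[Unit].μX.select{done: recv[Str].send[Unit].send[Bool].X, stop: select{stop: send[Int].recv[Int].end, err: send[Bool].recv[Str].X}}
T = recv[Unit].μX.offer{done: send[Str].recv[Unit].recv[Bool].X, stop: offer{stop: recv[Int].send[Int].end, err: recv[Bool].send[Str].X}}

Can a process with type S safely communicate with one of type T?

YES

send[Unit] ‖ recv[Unit]  ✓
  μX ‖ μX  ✓ (rec unchanged)
    select{done,stop} ‖ offer{done,stop}  ✓ label sets agree
      case done:
        recv[Str] ‖ send[Str]  ✓
          send[Unit] ‖ recv[Unit]  ✓
            send[Bool] ‖ recv[Bool]  ✓
              X ‖ X  ✓
      case stop:
        select{stop,err} ‖ offer{stop,err}  ✓ label sets agree
          case stop:
            send[Int] ‖ recv[Int]  ✓
              recv[Int] ‖ send[Int]  ✓
                end ‖ end  ✓
          case err:
            send[Bool] ‖ recv[Bool]  ✓
              recv[Str] ‖ send[Str]  ✓
                X ‖ X  ✓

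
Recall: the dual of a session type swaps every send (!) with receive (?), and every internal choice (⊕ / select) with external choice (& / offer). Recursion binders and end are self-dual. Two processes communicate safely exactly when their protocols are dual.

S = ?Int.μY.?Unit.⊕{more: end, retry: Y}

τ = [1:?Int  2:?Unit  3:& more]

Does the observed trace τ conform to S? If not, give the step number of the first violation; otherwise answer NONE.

3

[1] ?Int  ✓  now at μY.…
[2] ?Unit  ✓  now at ⊕{more: end, retry: μY.…}
[3] got & more, protocol expects ⊕ more or ⊕ retry  ✗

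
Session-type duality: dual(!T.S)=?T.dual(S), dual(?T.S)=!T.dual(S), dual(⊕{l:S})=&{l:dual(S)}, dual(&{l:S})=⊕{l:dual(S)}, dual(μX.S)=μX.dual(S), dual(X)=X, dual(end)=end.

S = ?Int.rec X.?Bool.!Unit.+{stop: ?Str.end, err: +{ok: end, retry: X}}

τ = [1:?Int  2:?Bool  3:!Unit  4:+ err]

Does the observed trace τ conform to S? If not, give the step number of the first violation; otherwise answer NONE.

NONE

@1 ?Int  ok  state: rec X.…
@2 ?Bool  ok  state: !Unit.+{stop: ?Str.end, err: +{ok: end, retry: rec X.…}}
@3 !Unit  ok  state: +{stop: ?Str.end, err: +{ok: end, retry: rec X.…}}
@4 + err  ok  state: +{ok: end, retry: rec X.…}
τ conforms to S (length 4)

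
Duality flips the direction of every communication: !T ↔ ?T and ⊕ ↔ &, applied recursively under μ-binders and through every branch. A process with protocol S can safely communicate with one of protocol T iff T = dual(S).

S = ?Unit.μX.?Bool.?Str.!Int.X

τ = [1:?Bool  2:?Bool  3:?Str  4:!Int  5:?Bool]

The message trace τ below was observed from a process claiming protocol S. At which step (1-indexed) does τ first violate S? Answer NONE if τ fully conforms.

[1] got ?Bool, protocol expects ?Unit  ✗

1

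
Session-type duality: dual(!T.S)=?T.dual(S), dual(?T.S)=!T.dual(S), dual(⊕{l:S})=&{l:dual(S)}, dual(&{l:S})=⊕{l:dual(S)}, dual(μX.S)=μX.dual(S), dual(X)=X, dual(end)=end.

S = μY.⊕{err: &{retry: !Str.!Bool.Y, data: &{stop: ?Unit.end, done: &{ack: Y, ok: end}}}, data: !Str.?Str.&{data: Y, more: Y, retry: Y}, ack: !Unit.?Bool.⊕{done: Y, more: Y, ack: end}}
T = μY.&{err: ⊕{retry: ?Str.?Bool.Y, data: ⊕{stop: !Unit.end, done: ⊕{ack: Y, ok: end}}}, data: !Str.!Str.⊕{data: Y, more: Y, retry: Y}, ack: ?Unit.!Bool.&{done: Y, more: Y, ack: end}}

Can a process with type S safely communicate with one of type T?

NO

μY | μY  match (μ self-dual)
  ⊕{err,data,ack} | &{err,data,ack}  match same labels
    [err]
      &{retry,data} | ⊕{retry,data}  match same labels
        [retry]
          !Str | ?Str  match
            !Bool | ?Bool  match
              Y | Y  match
        [data]
          &{stop,done} | ⊕{stop,done}  match same labels
            [stop]
              ?Unit | !Unit  match
                end | end  match
            [done]
              &{ack,ok} | ⊕{ack,ok}  match same labels
                [ack]
                  Y | Y  match
                [ok]
                  end | end  match
    [data]
      !Str | !Str  ✗ same direction on both sides — not dual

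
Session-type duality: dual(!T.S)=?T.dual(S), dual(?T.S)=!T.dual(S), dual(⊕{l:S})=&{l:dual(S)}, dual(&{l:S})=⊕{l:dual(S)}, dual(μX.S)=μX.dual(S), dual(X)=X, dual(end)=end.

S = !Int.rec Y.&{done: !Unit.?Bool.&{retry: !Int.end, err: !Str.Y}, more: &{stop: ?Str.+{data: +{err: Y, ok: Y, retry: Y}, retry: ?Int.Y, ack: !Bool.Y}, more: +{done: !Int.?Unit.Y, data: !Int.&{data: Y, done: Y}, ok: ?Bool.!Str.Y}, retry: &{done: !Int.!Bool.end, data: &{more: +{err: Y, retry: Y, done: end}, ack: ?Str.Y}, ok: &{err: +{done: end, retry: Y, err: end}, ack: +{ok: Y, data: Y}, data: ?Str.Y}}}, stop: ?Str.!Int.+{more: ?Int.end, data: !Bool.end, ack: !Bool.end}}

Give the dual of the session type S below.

?Int.rec Y.+{done: ?Unit.!Bool.+{retry: ?Int.end, err: ?Str.Y}, more: +{stop: !Str.&{data: &{err: Y, ok: Y, retry: Y}, retry: !Int.Y, ack: ?Bool.Y}, more: &{done: ?Int.!Unit.Y, data: ?Int.+{data: Y, done: Y}, ok: !Bool.?Str.Y}, retry: +{done: ?Int.?Bool.end, data: +{more: &{err: Y, retry: Y, done: end}, ack: !Str.Y}, ok: +{err: &{done: end, retry: Y, err: end}, ack: &{ok: Y, data: Y}, data: !Str.Y}}}, stop: !Str.?Int.&{more: !Int.end, data: ?Bool.end, ack: ?Bool.end}}

!Int → ?Int
  rec Y → rec Y  (binder kept)
    &{done,more,stop} → +{done,more,stop}  (&→⊕)
      case done:
        !Unit → ?Unit
          ?Bool → !Bool
            &{retry,err} → +{retry,err}  (&→⊕)
              case retry:
                !Int → ?Int
                  dual(end) = end
              case err:
                !Str → ?Str
                  dual(Y) = Y
      case more:
        &{stop,more,retry} → +{stop,more,retry}  (&→⊕)
          case stop:
            ?Str → !Str
              +{data,retry,ack} → &{data,retry,ack}  (⊕→&)
                case data:
                  +{err,ok,retry} → &{err,ok,retry}  (⊕→&)
                    case err:
                      dual(Y) = Y
                    case ok:
                      dual(Y) = Y
                    case retry:
                      dual(Y) = Y
                case retry:
                  ?Int → !Int
                    dual(Y) = Y
                case ack:
                  !Bool → ?Bool
                    dual(Y) = Y
          case more:
            +{done,data,ok} → &{done,data,ok}  (⊕→&)
              case done:
                !Int → ?Int
                  ?Unit → !Unit
                    dual(Y) = Y
              case data:
                !Int → ?Int
                  &{data,done} → +{data,done}  (&→⊕)
                    case data:
                      dual(Y) = Y
                    case done:
                      dual(Y) = Y
              case ok:
                ?Bool → !Bool
                  !Str → ?Str
                    dual(Y) = Y
          case retry:
            &{done,data,ok} → +{done,data,ok}  (&→⊕)
              case done:
                !Int → ?Int
                  !Bool → ?Bool
                    dual(end) = end
              case data:
                &{more,ack} → +{more,ack}  (&→⊕)
                  case more:
                    +{err,retry,done} → &{err,retry,done}  (⊕→&)
                      case err:
                        dual(Y) = Y
                      case retry:
                        dual(Y) = Y
                      case done:
                        dual(end) = end
                  case ack:
                    ?Str → !Str
                      dual(Y) = Y
              case ok:
                &{err,ack,data} → +{err,ack,data}  (&→⊕)
                  case err:
                    +{done,retry,err} → &{done,retry,err}  (⊕→&)
                      case done:
                        dual(end) = end
                      case retry:
                        dual(Y) = Y
                      case err:
                        dual(end) = end
                  case ack:
                    +{ok,data} → &{ok,data}  (⊕→&)
                      case ok:
                        dual(Y) = Y
                      case data:
                        dual(Y) = Y
                  case data:
                    ?Str → !Str
                      dual(Y) = Y
      case stop:
        ?Str → !Str
          !Int → ?Int
            +{more,data,ack} → &{more,data,ack}  (⊕→&)
              case more:
                ?Int → !Int
                  dual(end) = end
              case data:
                !Bool → ?Bool
                  dual(end) = end
              case ack:
                !Bool → ?Bool
                  dual(end) = end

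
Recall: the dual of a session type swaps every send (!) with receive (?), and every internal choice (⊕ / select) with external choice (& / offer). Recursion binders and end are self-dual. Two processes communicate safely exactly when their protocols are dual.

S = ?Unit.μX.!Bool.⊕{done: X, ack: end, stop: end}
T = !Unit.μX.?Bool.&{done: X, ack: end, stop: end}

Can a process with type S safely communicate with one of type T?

YES

?Unit ‖ !Unit  ok
  μX ‖ μX  ok (μ self-dual)
    !Bool ‖ ?Bool  ok
      ⊕{done,ack,stop} ‖ &{done,ack,stop}  ok labels match
        case done:
          X ‖ X  ok
        case ack:
          end ‖ end  ok
        case stop:
          end ‖ end  ok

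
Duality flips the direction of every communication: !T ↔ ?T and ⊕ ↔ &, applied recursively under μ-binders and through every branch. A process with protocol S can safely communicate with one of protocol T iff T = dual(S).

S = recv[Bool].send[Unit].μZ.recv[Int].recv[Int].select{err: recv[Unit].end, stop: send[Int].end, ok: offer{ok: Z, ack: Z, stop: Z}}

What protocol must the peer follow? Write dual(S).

recv[Bool] ↦ send[Bool]
  send[Unit] ↦ recv[Unit]
    μZ ↦ μZ  (μ self-dual)
      recv[Int] ↦ send[Int]
        recv[Int] ↦ send[Int]
          select{err,stop,ok} ↦ offer{err,stop,ok}  (internal→external)
            • err:
              recv[Unit] ↦ send[Unit]
                end ↦ end
            • stop:
              send[Int] ↦ recv[Int]
                end ↦ end
            • ok:
              offer{ok,ack,stop} ↦ select{ok,ack,stop}  (external→internal)
                • ok:
                  Z ↦ Z
                • ack:
                  Z ↦ Z
                • stop:
                  Z ↦ Z

send[Bool].recv[Unit].μZ.send[Int].send[Int].offer{err: send[Unit].end, stop: recv[Int].end, ok: select{ok: Z, ack: Z, stop: Z}}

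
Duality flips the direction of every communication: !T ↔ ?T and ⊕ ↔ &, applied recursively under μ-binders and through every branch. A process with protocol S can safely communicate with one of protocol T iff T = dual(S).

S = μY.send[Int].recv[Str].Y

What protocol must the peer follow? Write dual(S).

μY ↦ μY  (rec unchanged)
  send[Int] ↦ recv[Int]
    recv[Str] ↦ send[Str]
      Y self-dual

μY.recv[Int].send[Str].Y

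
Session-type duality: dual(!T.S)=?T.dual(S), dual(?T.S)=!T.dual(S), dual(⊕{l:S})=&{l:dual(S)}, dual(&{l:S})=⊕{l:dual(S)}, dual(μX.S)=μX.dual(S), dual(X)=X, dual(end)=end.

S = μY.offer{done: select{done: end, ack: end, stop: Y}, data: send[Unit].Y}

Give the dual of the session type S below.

μY → μY  (rec unchanged)
  offer{done,data} → select{done,data}  (external→internal)
    case done:
      select{done,ack,stop} → offer{done,ack,stop}  (select→offer)
        case done:
          end self-dual
        case ack:
          end self-dual
        case stop:
          Y self-dual
    case data:
      send[Unit] → recv[Unit]
        Y self-dual

μY.select{done: offer{done: end, ack: end, stop: Y}, data: recv[Unit].Y}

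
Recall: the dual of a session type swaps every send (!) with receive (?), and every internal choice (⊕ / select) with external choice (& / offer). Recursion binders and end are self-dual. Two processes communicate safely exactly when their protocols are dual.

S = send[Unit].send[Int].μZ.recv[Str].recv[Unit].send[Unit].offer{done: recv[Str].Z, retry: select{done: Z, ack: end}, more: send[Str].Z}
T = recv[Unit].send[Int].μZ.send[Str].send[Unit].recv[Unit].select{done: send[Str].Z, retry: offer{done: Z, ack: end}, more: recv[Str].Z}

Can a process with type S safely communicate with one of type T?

send[Unit] ‖ recv[Unit]  ✓
  send[Int] ‖ send[Int]  ✗ same direction on both sides — not dual

NO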